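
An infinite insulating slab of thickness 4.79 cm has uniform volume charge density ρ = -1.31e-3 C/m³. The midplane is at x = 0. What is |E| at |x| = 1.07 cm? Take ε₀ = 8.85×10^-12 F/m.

E ≈ 1.58×10^6 N/C

By symmetry E is perpendicular to the slab. A Gaussian pillbox from −1.07 cm to +1.07 cm (face area A) lies entirely within the slab.
Q_enc = ρ·(2x)·A and flux = 2EA, so 2EA = 2ρxA/ε₀ ⇒ E = |ρ|x/ε₀.
E = (1.31×10^-3)(0.0107)/(8.85×10^-12) = 1.58×10^6 N/C.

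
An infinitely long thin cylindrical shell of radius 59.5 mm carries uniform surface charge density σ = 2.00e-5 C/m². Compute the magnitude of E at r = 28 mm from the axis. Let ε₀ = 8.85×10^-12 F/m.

E = 0

Take a coaxial cylindrical Gaussian surface of radius r = 28 mm and length L (r < 59.5 mm, inside the shell).
No charge is enclosed, so Gauss's law gives E·2πrL = 0 ⇒ E = 0.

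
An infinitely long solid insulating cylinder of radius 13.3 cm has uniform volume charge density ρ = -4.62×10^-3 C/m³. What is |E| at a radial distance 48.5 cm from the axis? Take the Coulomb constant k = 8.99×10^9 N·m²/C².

By cylindrical symmetry E is radial; use a coaxial Gaussian cylinder of radius 48.5 cm and length L (r > 13.3 cm, full cross-section enclosed).
λ_enc = ρ·πR² = (-4.62×10^-3)π(0.133)² = -2.567e-4 C/m.
By Gauss's law (flux through the curved wall only), E·2πrL = λ_enc L/ε₀.
E = 2k|λ_enc|/r = 2(8.99×10^9)(2.567×10^-4)/(0.485) = 9.52e6 N/C.

E ≈ 9.52e6 V/m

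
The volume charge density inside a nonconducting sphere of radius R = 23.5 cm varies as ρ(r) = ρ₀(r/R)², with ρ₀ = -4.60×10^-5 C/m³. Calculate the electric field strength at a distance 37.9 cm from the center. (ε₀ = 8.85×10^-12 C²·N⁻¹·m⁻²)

Symmetry ⇒ E = E(r) r̂. Gaussian sphere of radius r = 37.9 cm (r > R, all charge enclosed).
Q_enc = 4π ∫₀^R ρ₀(r'/R)^2 r'² dr' = 4πρ₀R³/5 = -1.50×10^-6 C.
By Gauss's law, ∮E·dA = E·4πr² = Q_enc/ε₀.
E = |Q_enc|/(4πε₀r²) = (1.50e-6)/(4π·8.85×10^-12·(0.379)²) = 9.39×10^4 N/C.

E = 9.39×10^4 N/C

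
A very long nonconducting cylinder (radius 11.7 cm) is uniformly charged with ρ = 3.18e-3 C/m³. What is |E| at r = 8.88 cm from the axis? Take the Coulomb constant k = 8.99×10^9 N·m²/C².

Coaxial Gaussian cylinder, radius r = 8.88 cm, length L (r < R).
Charge inside radius r per length L is ρ·πr²·L, so λ_enc = ρπr² = 7.878×10^-5 C/m.
Applying ∮E·dA = Q_enc/ε₀ with the end caps contributing no flux:
E = 2k|λ_enc|/r = 2(8.99×10^9)(7.878×10^-5)/(0.0888) = 1.60e7 N/C.

1.60×10^7 N/C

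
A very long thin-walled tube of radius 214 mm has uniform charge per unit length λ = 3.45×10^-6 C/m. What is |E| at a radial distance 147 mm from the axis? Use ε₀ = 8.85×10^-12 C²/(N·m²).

Choose a coaxial cylinder of radius r = 147 mm (arbitrary length L) as the Gaussian surface (r < 214 mm, inside the shell).
All the surface charge lies outside this cylinder: Q_enc = 0, hence E = 0.

|E| = 0 N/C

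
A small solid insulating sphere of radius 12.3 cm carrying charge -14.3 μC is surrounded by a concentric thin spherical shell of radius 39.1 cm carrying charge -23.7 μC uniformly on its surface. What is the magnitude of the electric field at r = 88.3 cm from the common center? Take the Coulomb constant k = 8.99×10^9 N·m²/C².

4.38×10^5 N/C

By spherical symmetry E is radial; choose a Gaussian sphere of radius r = 88.3 cm (r > 39.1 cm, enclosing both).
Q_enc = (-14.3 μC) + (-23.7 μC) = -3.80×10^-5 C.
Since E is radial and uniform over the Gaussian sphere, Φ = E·4πr² = Q_enc/ε₀.
E = k|Q_enc|/r² = (8.99×10^9)(3.80e-5)/(0.883)² = 4.38×10^5 N/C.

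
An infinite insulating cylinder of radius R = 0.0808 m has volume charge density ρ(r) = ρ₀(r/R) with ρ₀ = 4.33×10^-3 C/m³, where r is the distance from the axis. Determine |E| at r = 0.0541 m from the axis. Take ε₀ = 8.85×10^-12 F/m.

Coaxial Gaussian cylinder, radius r = 0.0541 m, length L (r < R).
λ_enc = ∫₀^r ρ(r')·2πr' dr' = (2πρ₀/R)·r^3/3 = 1.777×10^-5 C/m.
Since E is radial and uniform over the curved surface, Φ = E·2πrL = Q_enc/ε₀ = λ_enc L/ε₀.
E = |λ_enc|/(2πε₀r) = (1.777×10^-5)/(2π·8.85×10^-12·0.0541) = 5.91×10^6 N/C.

E ≈ 5.91×10^6 N/C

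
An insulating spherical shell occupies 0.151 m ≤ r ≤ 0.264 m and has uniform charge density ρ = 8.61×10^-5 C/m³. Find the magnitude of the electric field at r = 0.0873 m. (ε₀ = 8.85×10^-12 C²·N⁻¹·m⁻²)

By spherical symmetry E is radial; choose a Gaussian sphere of radius r = 0.0873 m (r < 0.151 m, inside the empty cavity).
Q_enc = 0 (all charge lies at larger r); Gauss's law gives E = 0.

E = 0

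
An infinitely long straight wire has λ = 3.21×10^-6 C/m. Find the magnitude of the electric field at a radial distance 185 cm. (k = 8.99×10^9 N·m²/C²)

Take a coaxial cylindrical Gaussian surface of radius r = 185 cm and length L.
Q_enc = λL, so λ_enc = 3.21e-6 C/m.
Gauss's law: E·2πrL = λ_enc L/ε₀.
E = 2k|λ_enc|/r = 2(8.99×10^9)(3.21e-6)/(1.85) = 3.12×10^4 N/C.

E ≈ 3.12×10^4 N/C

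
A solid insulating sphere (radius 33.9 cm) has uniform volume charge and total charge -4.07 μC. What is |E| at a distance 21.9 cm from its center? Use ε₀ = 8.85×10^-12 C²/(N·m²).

Symmetry ⇒ E = E(r) r̂. Gaussian sphere of radius r = 21.9 cm (r < R).
For a uniform sphere the enclosed fraction is (r/R)³, so Q_enc = (-4.07 μC)(0.219/0.339)³ = -1.097×10^-6 C.
Gauss's law: E·4πr² = Q_enc/ε₀.
E = |Q_enc|/(4πε₀r²) = (1.097×10^-6)/(4π·8.85×10^-12·(0.219)²) = 2.06e5 N/C.

E ≈ 2.06×10^5 V/m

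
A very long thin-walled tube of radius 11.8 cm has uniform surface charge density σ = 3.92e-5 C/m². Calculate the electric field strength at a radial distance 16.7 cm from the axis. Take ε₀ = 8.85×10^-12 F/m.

By cylindrical symmetry E is radial; use a coaxial Gaussian cylinder of radius 16.7 cm and length L (r > 11.8 cm).
The whole shell is enclosed: λ_enc = σ·2πR = (3.92e-5)·2π·(0.118) = 2.906e-5 C/m.
Since E is radial and uniform over the curved surface, Φ = E·2πrL = Q_enc/ε₀ = λ_enc L/ε₀.
E = |λ_enc|/(2πε₀r) = (2.906e-5)/(2π·8.85×10^-12·0.167) = 3.13×10^6 N/C.

E ≈ 3.13×10^6 V/m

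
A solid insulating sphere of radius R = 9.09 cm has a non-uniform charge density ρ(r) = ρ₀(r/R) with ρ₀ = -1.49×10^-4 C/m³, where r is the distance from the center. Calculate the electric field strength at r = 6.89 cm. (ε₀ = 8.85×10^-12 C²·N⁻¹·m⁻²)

Use a concentric Gaussian sphere at r = 6.89 cm (r < R).
Q_enc = ∫₀^r ρ(r')·4πr'² dr' = (4πρ₀/R) ∫₀^r r'^3 dr' = 4πρ₀ r^4/(4·R) = -1.161×10^-7 C.
By Gauss's law, ∮E·dA = E·4πr² = Q_enc/ε₀.
E = |Q_enc|/(4πε₀r²) = (1.161×10^-7)/(4π·8.85×10^-12·(0.0689)²) = 2.20×10^5 N/C.

2.20×10^5 N/C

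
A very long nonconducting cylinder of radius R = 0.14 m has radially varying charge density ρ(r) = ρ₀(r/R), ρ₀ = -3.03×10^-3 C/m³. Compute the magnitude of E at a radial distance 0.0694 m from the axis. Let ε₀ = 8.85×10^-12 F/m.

E = 3.93×10^6 N/C

Choose a coaxial cylinder of radius r = 0.0694 m (arbitrary length L) as the Gaussian surface (r < R).
λ_enc = ∫₀^r ρ(r')·2πr' dr' = (2πρ₀/R)·r^3/3 = -1.515×10^-5 C/m.
By Gauss's law (flux through the curved wall only), E·2πrL = λ_enc L/ε₀.
E = |λ_enc|/(2πε₀r) = (1.515×10^-5)/(2π·8.85×10^-12·0.0694) = 3.93×10^6 N/C.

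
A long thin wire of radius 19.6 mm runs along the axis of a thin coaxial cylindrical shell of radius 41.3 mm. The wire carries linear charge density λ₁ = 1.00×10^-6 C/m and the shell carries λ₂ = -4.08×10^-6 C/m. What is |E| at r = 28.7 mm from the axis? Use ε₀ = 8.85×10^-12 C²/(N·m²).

E = 6.27×10^5 V/m

Coaxial Gaussian cylinder, radius r = 28.7 mm, length L (between the conductors, 19.6 mm < r < 41.3 mm).
The shell at 41.3 mm lies outside the Gaussian surface, so λ_enc = λ₁ = 1.00×10^-6 C/m.
Applying ∮E·dA = Q_enc/ε₀ with the end caps contributing no flux:
E = |λ_enc|/(2πε₀r) = (1.00×10^-6)/(2π·8.85×10^-12·0.0287) = 6.27×10^5 N/C.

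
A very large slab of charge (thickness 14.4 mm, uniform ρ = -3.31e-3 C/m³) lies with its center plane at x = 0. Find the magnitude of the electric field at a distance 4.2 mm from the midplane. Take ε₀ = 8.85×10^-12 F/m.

1.57×10^6 V/m

By symmetry E is perpendicular to the slab. A Gaussian pillbox from −4.2 mm to +4.2 mm (face area A) lies entirely within the slab.
Q_enc = ρ·(2x)·A and flux = 2EA, so 2EA = 2ρxA/ε₀ ⇒ E = |ρ|x/ε₀.
E = (3.31×10^-3)(0.0042)/(8.85×10^-12) = 1.57×10^6 N/C.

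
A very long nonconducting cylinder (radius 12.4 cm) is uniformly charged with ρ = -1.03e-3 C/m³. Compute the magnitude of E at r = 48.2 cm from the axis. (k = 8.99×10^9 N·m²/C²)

By cylindrical symmetry E is radial; use a coaxial Gaussian cylinder of radius 48.2 cm and length L (r > 12.4 cm, full cross-section enclosed).
λ_enc = ρ·πR² = (-1.03×10^-3)π(0.124)² = -4.975×10^-5 C/m.
Applying ∮E·dA = Q_enc/ε₀ with the end caps contributing no flux:
E = 2k|λ_enc|/r = 2(8.99×10^9)(4.975×10^-5)/(0.482) = 1.86e6 N/C.

E ≈ 1.86×10^6 V/m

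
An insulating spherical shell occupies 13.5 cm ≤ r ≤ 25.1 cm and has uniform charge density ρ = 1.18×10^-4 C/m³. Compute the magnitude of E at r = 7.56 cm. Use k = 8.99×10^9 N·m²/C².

|E| = 0 V/m

Symmetry ⇒ E = E(r) r̂. Gaussian sphere of radius r = 7.56 cm (r < 13.5 cm, inside the empty cavity).
Q_enc = 0 (all charge lies at larger r); Gauss's law gives E = 0.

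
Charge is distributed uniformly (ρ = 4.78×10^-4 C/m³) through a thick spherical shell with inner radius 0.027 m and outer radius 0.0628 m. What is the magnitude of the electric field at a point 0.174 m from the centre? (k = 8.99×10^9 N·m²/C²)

|E| = 1.36×10^5 N/C

By spherical symmetry E is radial; choose a Gaussian sphere of radius r = 0.174 m (r > 0.0628 m, enclosing the whole shell).
Q_enc = ρ·(4π/3)(b³ − a³) = (4.78×10^-4)·(4π/3)·((0.0628)³ − (0.027)³) = 4.565×10^-7 C.
Since E is radial and uniform over the Gaussian sphere, Φ = E·4πr² = Q_enc/ε₀.
E = k|Q_enc|/r² = (8.99×10^9)(4.565×10^-7)/(0.174)² = 1.36×10^5 N/C.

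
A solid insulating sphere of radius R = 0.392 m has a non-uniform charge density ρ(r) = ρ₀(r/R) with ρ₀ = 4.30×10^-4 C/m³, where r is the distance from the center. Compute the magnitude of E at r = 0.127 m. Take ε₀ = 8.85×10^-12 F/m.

|E| ≈ 5.00×10^5 N/C

Use a concentric Gaussian sphere at r = 0.127 m (r < R).
Integrate the density: Q_enc = 4π ∫₀^r ρ₀(r'/R)^1 r'² dr' = 4πρ₀ r^4/(4·R) = 8.965e-7 C.
By Gauss's law, ∮E·dA = E·4πr² = Q_enc/ε₀.
E = |Q_enc|/(4πε₀r²) = (8.965×10^-7)/(4π·8.85×10^-12·(0.127)²) = 5.00×10^5 N/C.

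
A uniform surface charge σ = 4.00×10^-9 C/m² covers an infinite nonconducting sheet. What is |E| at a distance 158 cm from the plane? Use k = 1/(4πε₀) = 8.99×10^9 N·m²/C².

The symmetry is planar: E is normal to the sheet and the same magnitude on both sides. Take a pillbox straddling the sheet with end-cap area A.
Only the two end caps contribute flux: Φ = 2EA. With Q_enc = σA, Gauss's law gives E = |σ|/(2ε₀).
E = 2πk|σ| = 2π(8.99×10^9)(4.00×10^-9) = 226 N/C.

E = 226 V/m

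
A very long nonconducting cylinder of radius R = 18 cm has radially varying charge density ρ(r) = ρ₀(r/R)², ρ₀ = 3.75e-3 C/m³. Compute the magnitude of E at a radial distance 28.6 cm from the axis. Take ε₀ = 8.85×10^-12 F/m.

|E| = 1.20×10^7 N/C

Take a coaxial cylindrical Gaussian surface of radius r = 28.6 cm and length L (r > R, full charge per length enclosed).
λ_enc = 2π ∫₀^R ρ₀(r'/R)^2 r' dr' = 2πρ₀R²/4 = 1.909×10^-4 C/m.
Gauss's law: E·2πrL = λ_enc L/ε₀.
E = |λ_enc|/(2πε₀r) = (1.909×10^-4)/(2π·8.85×10^-12·0.286) = 1.20×10^7 N/C.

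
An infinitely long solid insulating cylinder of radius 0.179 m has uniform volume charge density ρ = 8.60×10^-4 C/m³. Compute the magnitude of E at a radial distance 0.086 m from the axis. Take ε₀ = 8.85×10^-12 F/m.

E = 4.18×10^6 N/C

Choose a coaxial cylinder of radius r = 0.086 m (arbitrary length L) as the Gaussian surface (r < R).
Enclosed charge per unit length: λ_enc = ρ·πr² = (8.60×10^-4)π(0.086)² = 1.998×10^-5 C/m.
By Gauss's law (flux through the curved wall only), E·2πrL = λ_enc L/ε₀.
E = |λ_enc|/(2πε₀r) = (1.998×10^-5)/(2π·8.85×10^-12·0.086) = 4.18×10^6 N/C.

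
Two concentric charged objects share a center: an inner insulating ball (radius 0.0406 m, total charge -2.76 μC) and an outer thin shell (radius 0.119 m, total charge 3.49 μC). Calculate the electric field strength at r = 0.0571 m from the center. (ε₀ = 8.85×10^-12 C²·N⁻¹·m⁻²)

|E| ≈ 7.61e6 V/m

Take a concentric spherical Gaussian surface of radius r = 0.0571 m (between the bodies, 0.0406 m < r < 0.119 m).
The shell at 0.119 m lies outside the Gaussian surface, so Q_enc = -2.76 μC = -2.76×10^-6 C.
Since E is radial and uniform over the Gaussian sphere, Φ = E·4πr² = Q_enc/ε₀.
E = |Q_enc|/(4πε₀r²) = (2.76e-6)/(4π·8.85×10^-12·(0.0571)²) = 7.61e6 N/C.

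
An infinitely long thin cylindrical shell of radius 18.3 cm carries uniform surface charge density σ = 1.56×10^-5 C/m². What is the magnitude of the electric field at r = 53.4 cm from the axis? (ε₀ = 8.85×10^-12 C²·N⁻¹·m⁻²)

Choose a coaxial cylinder of radius r = 53.4 cm (arbitrary length L) as the Gaussian surface (r > 18.3 cm).
The whole shell is enclosed: λ_enc = σ·2πR = (1.56×10^-5)·2π·(0.183) = 1.794×10^-5 C/m.
Gauss's law: E·2πrL = λ_enc L/ε₀.
E = |λ_enc|/(2πε₀r) = (1.794e-5)/(2π·8.85×10^-12·0.534) = 6.04e5 N/C.

6.04×10^5 V/m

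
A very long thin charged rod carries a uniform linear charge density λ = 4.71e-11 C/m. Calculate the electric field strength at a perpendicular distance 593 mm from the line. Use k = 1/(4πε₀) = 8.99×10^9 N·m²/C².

By cylindrical symmetry E is radial; use a coaxial Gaussian cylinder of radius 593 mm and length L.
Q_enc = λL, so λ_enc = 4.71×10^-11 C/m.
Gauss's law: E·2πrL = λ_enc L/ε₀.
E = 2k|λ_enc|/r = 2(8.99×10^9)(4.71×10^-11)/(0.593) = 1.43 N/C.

1.43 N/C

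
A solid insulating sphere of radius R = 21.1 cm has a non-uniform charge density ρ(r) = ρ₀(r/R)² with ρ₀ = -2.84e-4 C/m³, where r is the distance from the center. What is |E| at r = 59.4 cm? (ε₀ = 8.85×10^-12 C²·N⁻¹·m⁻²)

By spherical symmetry E is radial; choose a Gaussian sphere of radius r = 59.4 cm (r > R, all charge enclosed).
Q_enc = 4π ∫₀^R ρ₀(r'/R)^2 r'² dr' = 4πρ₀R³/5 = -6.705×10^-6 C.
Gauss's law: E·4πr² = Q_enc/ε₀.
E = |Q_enc|/(4πε₀r²) = (6.705×10^-6)/(4π·8.85×10^-12·(0.594)²) = 1.71×10^5 N/C.

|E| ≈ 1.71×10^5 N/C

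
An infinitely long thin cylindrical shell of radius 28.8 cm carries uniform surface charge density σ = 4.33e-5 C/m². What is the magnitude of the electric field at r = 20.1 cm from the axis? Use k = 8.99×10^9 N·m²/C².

E = 0 (no enclosed charge)

Coaxial Gaussian cylinder, radius r = 20.1 cm, length L (r < 28.8 cm, inside the shell).
No charge is enclosed, so Gauss's law gives E·2πrL = 0 ⇒ E = 0.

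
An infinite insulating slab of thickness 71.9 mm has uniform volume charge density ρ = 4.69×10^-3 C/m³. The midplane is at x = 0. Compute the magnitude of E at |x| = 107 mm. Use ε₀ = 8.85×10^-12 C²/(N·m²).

|E| ≈ 1.91e7 V/m

The point |x| = 107 mm lies outside the slab (half-thickness 0.03595 m). A symmetric pillbox spanning the full slab encloses Q_enc = ρ·d·A.
Flux = 2EA ⇒ E = |ρ|d/(2ε₀), independent of distance outside.
E = (4.69×10^-3)(0.0719)/(2·8.85×10^-12) = 1.91×10^7 N/C.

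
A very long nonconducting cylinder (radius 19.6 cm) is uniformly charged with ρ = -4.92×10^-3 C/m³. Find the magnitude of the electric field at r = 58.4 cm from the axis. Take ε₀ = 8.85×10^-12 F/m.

Take a coaxial cylindrical Gaussian surface of radius r = 58.4 cm and length L (r > 19.6 cm, full cross-section enclosed).
λ_enc = ρ·πR² = (-4.92e-3)π(0.196)² = -5.938×10^-4 C/m.
Applying ∮E·dA = Q_enc/ε₀ with the end caps contributing no flux:
E = |λ_enc|/(2πε₀r) = (5.938e-4)/(2π·8.85×10^-12·0.584) = 1.83e7 N/C.

1.83e7 V/m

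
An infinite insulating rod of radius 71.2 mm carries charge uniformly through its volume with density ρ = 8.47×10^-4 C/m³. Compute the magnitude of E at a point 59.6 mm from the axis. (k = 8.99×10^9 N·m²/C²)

By cylindrical symmetry E is radial; use a coaxial Gaussian cylinder of radius 59.6 mm and length L (r < R).
Enclosed charge per unit length: λ_enc = ρ·πr² = (8.47e-4)π(0.0596)² = 9.452×10^-6 C/m.
Applying ∮E·dA = Q_enc/ε₀ with the end caps contributing no flux:
E = 2k|λ_enc|/r = 2(8.99×10^9)(9.452×10^-6)/(0.0596) = 2.85×10^6 N/C.

E ≈ 2.85×10^6 N/C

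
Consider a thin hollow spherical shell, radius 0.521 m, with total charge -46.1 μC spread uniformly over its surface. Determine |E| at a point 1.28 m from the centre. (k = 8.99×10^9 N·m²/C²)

Use a concentric Gaussian sphere at r = 1.28 m (r > 0.521 m).
The entire shell is enclosed: Q_enc = -4.61×10^-5 C.
Since E is radial and uniform over the Gaussian sphere, Φ = E·4πr² = Q_enc/ε₀.
E = k|Q_enc|/r² = (8.99×10^9)(4.61e-5)/(1.28)² = 2.53e5 N/C.

2.53e5 V/m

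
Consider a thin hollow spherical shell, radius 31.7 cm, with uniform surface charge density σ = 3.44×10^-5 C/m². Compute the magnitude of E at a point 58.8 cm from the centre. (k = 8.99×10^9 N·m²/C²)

Take a concentric spherical Gaussian surface of radius r = 58.8 cm (r > 31.7 cm).
The entire shell is enclosed: Q_enc = σ·4πR² = (3.44×10^-5)·4π·(0.317)² = 4.344×10^-5 C.
By Gauss's law, ∮E·dA = E·4πr² = Q_enc/ε₀.
E = k|Q_enc|/r² = (8.99×10^9)(4.344×10^-5)/(0.588)² = 1.13e6 N/C.

|E| ≈ 1.13×10^6 N/C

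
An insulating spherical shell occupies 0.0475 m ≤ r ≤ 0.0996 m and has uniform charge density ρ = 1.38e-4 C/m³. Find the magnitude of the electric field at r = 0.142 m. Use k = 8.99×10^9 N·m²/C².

E ≈ 2.27e5 N/C

By spherical symmetry E is radial; choose a Gaussian sphere of radius r = 0.142 m (r > 0.0996 m, enclosing the whole shell).
Q_enc = ρ·(4π/3)(b³ − a³) = (1.38e-4)·(4π/3)·((0.0996)³ − (0.0475)³) = 5.092e-7 C.
By Gauss's law, ∮E·dA = E·4πr² = Q_enc/ε₀.
E = k|Q_enc|/r² = (8.99×10^9)(5.092×10^-7)/(0.142)² = 2.27×10^5 N/C.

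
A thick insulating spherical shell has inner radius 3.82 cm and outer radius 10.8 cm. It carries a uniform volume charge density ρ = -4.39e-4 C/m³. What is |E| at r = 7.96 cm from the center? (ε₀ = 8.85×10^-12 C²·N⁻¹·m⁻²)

E ≈ 1.17×10^6 N/C

By spherical symmetry E is radial; choose a Gaussian sphere of radius r = 7.96 cm (within the shell material, 3.82 cm < r < 10.8 cm).
Only the shell between 3.82 cm and r is enclosed: Q_enc = ρ·(4π/3)(r³ − a³) = (-4.39×10^-4)·(4π/3)·((0.0796)³ − (0.0382)³) = -8.249×10^-7 C.
By Gauss's law, ∮E·dA = E·4πr² = Q_enc/ε₀.
E = |Q_enc|/(4πε₀r²) = (8.249×10^-7)/(4π·8.85×10^-12·(0.0796)²) = 1.17e6 N/C.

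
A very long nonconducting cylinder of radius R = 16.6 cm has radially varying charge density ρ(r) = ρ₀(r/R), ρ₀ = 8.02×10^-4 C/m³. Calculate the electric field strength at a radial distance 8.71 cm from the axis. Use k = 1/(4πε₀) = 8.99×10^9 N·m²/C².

Take a coaxial cylindrical Gaussian surface of radius r = 8.71 cm and length L (r < R).
λ_enc = ∫₀^r ρ(r')·2πr' dr' = (2πρ₀/R)·r^3/3 = 6.686e-6 C/m.
Gauss's law: E·2πrL = λ_enc L/ε₀.
E = 2k|λ_enc|/r = 2(8.99×10^9)(6.686e-6)/(0.0871) = 1.38e6 N/C.

1.38e6 N/C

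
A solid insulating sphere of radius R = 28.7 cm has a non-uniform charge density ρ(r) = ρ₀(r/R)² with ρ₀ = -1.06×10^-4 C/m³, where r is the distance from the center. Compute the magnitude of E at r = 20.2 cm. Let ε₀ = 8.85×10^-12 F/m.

Take a concentric spherical Gaussian surface of radius r = 20.2 cm (r < R).
Integrate the density: Q_enc = 4π ∫₀^r ρ₀(r'/R)^2 r'² dr' = 4πρ₀ r^5/(5·R²) = -1.088×10^-6 C.
Applying ∮E·dA = Q_enc/ε₀ with Φ = E(4πr²):
E = |Q_enc|/(4πε₀r²) = (1.088×10^-6)/(4π·8.85×10^-12·(0.202)²) = 2.40×10^5 N/C.

|E| = 2.40×10^5 N/C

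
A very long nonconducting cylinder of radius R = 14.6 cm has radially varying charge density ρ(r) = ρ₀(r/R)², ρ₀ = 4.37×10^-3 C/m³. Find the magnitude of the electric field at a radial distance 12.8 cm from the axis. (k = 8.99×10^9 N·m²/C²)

Coaxial Gaussian cylinder, radius r = 12.8 cm, length L (r < R).
Integrating ρ over the cross-section to radius r: λ_enc = (2πρ₀/R²) ∫₀^r r'^3 dr' = 2πρ₀ r^4/(4·R²) = 8.644×10^-5 C/m.
By Gauss's law (flux through the curved wall only), E·2πrL = λ_enc L/ε₀.
E = 2k|λ_enc|/r = 2(8.99×10^9)(8.644e-5)/(0.128) = 1.21×10^7 N/C.

|E| ≈ 1.21e7 N/C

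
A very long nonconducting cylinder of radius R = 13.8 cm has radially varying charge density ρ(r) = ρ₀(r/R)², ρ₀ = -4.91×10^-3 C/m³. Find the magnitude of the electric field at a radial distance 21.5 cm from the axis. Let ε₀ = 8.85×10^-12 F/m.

E = 1.23×10^7 V/m

Coaxial Gaussian cylinder, radius r = 21.5 cm, length L (r > R, full charge per length enclosed).
λ_enc = 2π ∫₀^R ρ₀(r'/R)^2 r' dr' = 2πρ₀R²/4 = -1.469×10^-4 C/m.
By Gauss's law (flux through the curved wall only), E·2πrL = λ_enc L/ε₀.
E = |λ_enc|/(2πε₀r) = (1.469e-4)/(2π·8.85×10^-12·0.215) = 1.23×10^7 N/C.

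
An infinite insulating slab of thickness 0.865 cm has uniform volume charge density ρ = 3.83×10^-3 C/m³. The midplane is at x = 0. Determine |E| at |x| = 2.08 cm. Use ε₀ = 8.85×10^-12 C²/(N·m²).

The point |x| = 2.08 cm lies outside the slab (half-thickness 0.004325 m). A symmetric pillbox spanning the full slab encloses Q_enc = ρ·d·A.
Flux = 2EA ⇒ E = |ρ|d/(2ε₀), independent of distance outside.
E = (3.83×10^-3)(0.00865)/(2·8.85×10^-12) = 1.87e6 N/C.

1.87e6 V/m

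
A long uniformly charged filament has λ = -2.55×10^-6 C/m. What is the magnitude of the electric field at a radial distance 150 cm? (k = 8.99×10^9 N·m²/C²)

Choose a coaxial cylinder of radius r = 150 cm (arbitrary length L) as the Gaussian surface.
Q_enc = λL, so λ_enc = -2.55e-6 C/m.
Gauss's law: E·2πrL = λ_enc L/ε₀.
E = 2k|λ_enc|/r = 2(8.99×10^9)(2.55×10^-6)/(1.5) = 3.06×10^4 N/C.

|E| ≈ 3.06×10^4 V/m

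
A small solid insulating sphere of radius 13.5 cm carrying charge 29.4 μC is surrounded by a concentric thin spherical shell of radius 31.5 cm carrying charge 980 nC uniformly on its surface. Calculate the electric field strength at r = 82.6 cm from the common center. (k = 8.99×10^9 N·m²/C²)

Symmetry ⇒ E = E(r) r̂. Gaussian sphere of radius r = 82.6 cm (r > 31.5 cm, enclosing both).
Q_enc = (29.4 μC) + (980 nC) = 3.038×10^-5 C.
Since E is radial and uniform over the Gaussian sphere, Φ = E·4πr² = Q_enc/ε₀.
E = k|Q_enc|/r² = (8.99×10^9)(3.038×10^-5)/(0.826)² = 4.00×10^5 N/C.

4.00×10^5 N/C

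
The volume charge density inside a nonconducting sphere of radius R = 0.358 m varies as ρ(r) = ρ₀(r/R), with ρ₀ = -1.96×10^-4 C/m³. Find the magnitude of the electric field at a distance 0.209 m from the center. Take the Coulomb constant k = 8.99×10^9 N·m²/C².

6.75×10^5 V/m

Symmetry ⇒ E = E(r) r̂. Gaussian sphere of radius r = 0.209 m (r < R).
Q_enc = ∫₀^r ρ(r')·4πr'² dr' = (4πρ₀/R) ∫₀^r r'^3 dr' = 4πρ₀ r^4/(4·R) = -3.282×10^-6 C.
By Gauss's law, ∮E·dA = E·4πr² = Q_enc/ε₀.
E = k|Q_enc|/r² = (8.99×10^9)(3.282×10^-6)/(0.209)² = 6.75e5 N/C.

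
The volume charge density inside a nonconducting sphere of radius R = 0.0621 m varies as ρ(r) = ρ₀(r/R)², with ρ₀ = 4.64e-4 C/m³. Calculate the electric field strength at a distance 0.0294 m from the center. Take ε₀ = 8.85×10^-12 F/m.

6.91×10^4 N/C

Use a concentric Gaussian sphere at r = 0.0294 m (r < R).
Q_enc = ∫₀^r ρ(r')·4πr'² dr' = (4πρ₀/R²) ∫₀^r r'^4 dr' = 4πρ₀ r^5/(5·R²) = 6.642e-9 C.
Since E is radial and uniform over the Gaussian sphere, Φ = E·4πr² = Q_enc/ε₀.
E = |Q_enc|/(4πε₀r²) = (6.642×10^-9)/(4π·8.85×10^-12·(0.0294)²) = 6.91×10^4 N/C.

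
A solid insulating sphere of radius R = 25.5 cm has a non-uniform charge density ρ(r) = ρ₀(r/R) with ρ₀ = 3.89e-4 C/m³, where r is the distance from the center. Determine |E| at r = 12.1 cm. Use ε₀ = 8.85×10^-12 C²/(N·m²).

|E| ≈ 6.31×10^5 V/m

Take a concentric spherical Gaussian surface of radius r = 12.1 cm (r < R).
Integrate the density: Q_enc = 4π ∫₀^r ρ₀(r'/R)^1 r'² dr' = 4πρ₀ r^4/(4·R) = 1.027×10^-6 C.
Applying ∮E·dA = Q_enc/ε₀ with Φ = E(4πr²):
E = |Q_enc|/(4πε₀r²) = (1.027e-6)/(4π·8.85×10^-12·(0.121)²) = 6.31×10^5 N/C.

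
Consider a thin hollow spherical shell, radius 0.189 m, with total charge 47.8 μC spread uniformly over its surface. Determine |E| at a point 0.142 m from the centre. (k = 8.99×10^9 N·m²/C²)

Take a concentric spherical Gaussian surface of radius r = 0.142 m (inside the shell, r < 0.189 m).
No charge lies within this surface, so Q_enc = 0 and Gauss's law gives E·4πr² = 0 ⇒ E = 0.

|E| = 0 N/C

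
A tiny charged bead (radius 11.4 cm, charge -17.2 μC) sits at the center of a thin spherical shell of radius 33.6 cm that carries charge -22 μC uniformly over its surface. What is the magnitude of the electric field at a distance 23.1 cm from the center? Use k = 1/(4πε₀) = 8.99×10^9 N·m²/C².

E = 2.90e6 N/C

Symmetry ⇒ E = E(r) r̂. Gaussian sphere of radius r = 23.1 cm (between the bodies, 11.4 cm < r < 33.6 cm).
Only the inner charge is enclosed; the outer shell contributes nothing inside itself. Q_enc = -17.2 μC = -1.72×10^-5 C.
Since E is radial and uniform over the Gaussian sphere, Φ = E·4πr² = Q_enc/ε₀.
E = k|Q_enc|/r² = (8.99×10^9)(1.72×10^-5)/(0.231)² = 2.90×10^6 N/C.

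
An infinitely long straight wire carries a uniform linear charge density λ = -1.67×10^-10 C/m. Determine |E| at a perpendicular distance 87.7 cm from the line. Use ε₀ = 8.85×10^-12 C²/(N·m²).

Coaxial Gaussian cylinder, radius r = 87.7 cm, length L.
Q_enc = λL, so λ_enc = -1.67×10^-10 C/m.
Applying ∮E·dA = Q_enc/ε₀ with the end caps contributing no flux:
E = |λ_enc|/(2πε₀r) = (1.67×10^-10)/(2π·8.85×10^-12·0.877) = 3.42 N/C.

3.42 N/C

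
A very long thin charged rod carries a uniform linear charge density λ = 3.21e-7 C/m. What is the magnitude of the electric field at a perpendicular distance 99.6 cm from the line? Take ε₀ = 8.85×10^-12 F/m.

|E| = 5.80×10^3 V/m

Take a coaxial cylindrical Gaussian surface of radius r = 99.6 cm and length L.
Q_enc = λL, so λ_enc = 3.21×10^-7 C/m.
Since E is radial and uniform over the curved surface, Φ = E·2πrL = Q_enc/ε₀ = λ_enc L/ε₀.
E = |λ_enc|/(2πε₀r) = (3.21×10^-7)/(2π·8.85×10^-12·0.996) = 5.80e3 N/C.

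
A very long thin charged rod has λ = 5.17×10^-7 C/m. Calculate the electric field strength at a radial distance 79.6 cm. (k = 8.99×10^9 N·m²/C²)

Coaxial Gaussian cylinder, radius r = 79.6 cm, length L.
Q_enc = λL, so λ_enc = 5.17×10^-7 C/m.
Applying ∮E·dA = Q_enc/ε₀ with the end caps contributing no flux:
E = 2k|λ_enc|/r = 2(8.99×10^9)(5.17e-7)/(0.796) = 1.17×10^4 N/C.

E = 1.17e4 N/C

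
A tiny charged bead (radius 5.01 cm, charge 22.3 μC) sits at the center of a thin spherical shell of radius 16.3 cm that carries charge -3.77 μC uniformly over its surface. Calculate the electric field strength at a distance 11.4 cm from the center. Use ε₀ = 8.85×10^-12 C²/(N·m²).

|E| ≈ 1.54e7 N/C

Take a concentric spherical Gaussian surface of radius r = 11.4 cm (between the bodies, 5.01 cm < r < 16.3 cm).
Only the inner charge is enclosed; the outer shell contributes nothing inside itself. Q_enc = 22.3 μC = 2.23×10^-5 C.
Gauss's law: E·4πr² = Q_enc/ε₀.
E = |Q_enc|/(4πε₀r²) = (2.23×10^-5)/(4π·8.85×10^-12·(0.114)²) = 1.54×10^7 N/C.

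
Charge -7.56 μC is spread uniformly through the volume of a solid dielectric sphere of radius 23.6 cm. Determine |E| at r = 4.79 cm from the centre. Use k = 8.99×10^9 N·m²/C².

|E| = 2.48e5 N/C

By spherical symmetry E is radial; choose a Gaussian sphere of radius r = 4.79 cm (r < R).
Only the charge within r is enclosed: Q_enc = Q·(r/R)³ = (-7.56 μC)·(4.79 cm/23.6 cm)³ = -6.321e-8 C.
By Gauss's law, ∮E·dA = E·4πr² = Q_enc/ε₀.
E = k|Q_enc|/r² = (8.99×10^9)(6.321×10^-8)/(0.0479)² = 2.48×10^5 N/C.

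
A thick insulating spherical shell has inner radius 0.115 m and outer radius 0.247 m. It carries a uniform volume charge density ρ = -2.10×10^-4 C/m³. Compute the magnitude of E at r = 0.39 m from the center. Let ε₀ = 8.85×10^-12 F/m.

|E| ≈ 7.05e5 N/C

Symmetry ⇒ E = E(r) r̂. Gaussian sphere of radius r = 0.39 m (r > 0.247 m, enclosing the whole shell).
Q_enc = ρ·(4π/3)(b³ − a³) = (-2.10×10^-4)·(4π/3)·((0.247)³ − (0.115)³) = -1.192×10^-5 C.
Since E is radial and uniform over the Gaussian sphere, Φ = E·4πr² = Q_enc/ε₀.
E = |Q_enc|/(4πε₀r²) = (1.192×10^-5)/(4π·8.85×10^-12·(0.39)²) = 7.05e5 N/C.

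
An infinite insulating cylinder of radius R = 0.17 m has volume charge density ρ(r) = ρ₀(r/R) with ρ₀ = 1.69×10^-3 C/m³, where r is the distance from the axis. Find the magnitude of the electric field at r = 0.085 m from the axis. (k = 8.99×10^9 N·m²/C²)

2.70e6 N/C

Choose a coaxial cylinder of radius r = 0.085 m (arbitrary length L) as the Gaussian surface (r < R).
Integrating ρ over the cross-section to radius r: λ_enc = (2πρ₀/R) ∫₀^r r'^2 dr' = 2πρ₀ r^3/(3·R) = 1.279e-5 C/m.
Applying ∮E·dA = Q_enc/ε₀ with the end caps contributing no flux:
E = 2k|λ_enc|/r = 2(8.99×10^9)(1.279×10^-5)/(0.085) = 2.70×10^6 N/C.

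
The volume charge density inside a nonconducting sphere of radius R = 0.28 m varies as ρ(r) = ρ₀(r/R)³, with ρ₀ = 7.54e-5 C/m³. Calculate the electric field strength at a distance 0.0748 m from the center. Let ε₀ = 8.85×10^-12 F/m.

Take a concentric spherical Gaussian surface of radius r = 0.0748 m (r < R).
Integrate the density: Q_enc = 4π ∫₀^r ρ₀(r'/R)^3 r'² dr' = 4πρ₀ r^6/(6·R³) = 1.26×10^-9 C.
Gauss's law: E·4πr² = Q_enc/ε₀.
E = |Q_enc|/(4πε₀r²) = (1.26×10^-9)/(4π·8.85×10^-12·(0.0748)²) = 2.02×10^3 N/C.

2.02e3 N/C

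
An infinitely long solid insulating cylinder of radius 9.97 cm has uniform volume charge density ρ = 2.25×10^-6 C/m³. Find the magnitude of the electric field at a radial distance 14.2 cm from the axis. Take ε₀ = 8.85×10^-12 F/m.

By cylindrical symmetry E is radial; use a coaxial Gaussian cylinder of radius 14.2 cm and length L (r > 9.97 cm, full cross-section enclosed).
λ_enc = ρ·πR² = (2.25×10^-6)π(0.0997)² = 7.026e-8 C/m.
Applying ∮E·dA = Q_enc/ε₀ with the end caps contributing no flux:
E = |λ_enc|/(2πε₀r) = (7.026×10^-8)/(2π·8.85×10^-12·0.142) = 8.90×10^3 N/C.

E = 8.90×10^3 N/C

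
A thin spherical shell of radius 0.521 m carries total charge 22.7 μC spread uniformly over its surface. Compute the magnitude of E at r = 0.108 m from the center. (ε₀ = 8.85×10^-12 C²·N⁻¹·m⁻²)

Symmetry ⇒ E = E(r) r̂. Gaussian sphere of radius r = 0.108 m (inside the shell, r < 0.521 m).
No charge lies within this surface, so Q_enc = 0 and Gauss's law gives E·4πr² = 0 ⇒ E = 0.

E = 0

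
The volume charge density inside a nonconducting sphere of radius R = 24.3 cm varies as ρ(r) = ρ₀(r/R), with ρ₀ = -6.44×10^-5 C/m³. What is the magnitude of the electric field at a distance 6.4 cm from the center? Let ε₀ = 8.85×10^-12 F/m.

Use a concentric Gaussian sphere at r = 6.4 cm (r < R).
Q_enc = ∫₀^r ρ(r')·4πr'² dr' = (4πρ₀/R) ∫₀^r r'^3 dr' = 4πρ₀ r^4/(4·R) = -1.397e-8 C.
Applying ∮E·dA = Q_enc/ε₀ with Φ = E(4πr²):
E = |Q_enc|/(4πε₀r²) = (1.397×10^-8)/(4π·8.85×10^-12·(0.064)²) = 3.07e4 N/C.

E ≈ 3.07×10^4 N/C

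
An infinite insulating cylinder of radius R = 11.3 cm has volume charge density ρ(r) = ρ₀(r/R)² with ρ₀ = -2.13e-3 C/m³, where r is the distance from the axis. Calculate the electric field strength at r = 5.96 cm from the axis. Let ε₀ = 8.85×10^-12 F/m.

|E| = 9.98×10^5 N/C

Coaxial Gaussian cylinder, radius r = 5.96 cm, length L (r < R).
Integrating ρ over the cross-section to radius r: λ_enc = (2πρ₀/R²) ∫₀^r r'^3 dr' = 2πρ₀ r^4/(4·R²) = -3.306×10^-6 C/m.
Applying ∮E·dA = Q_enc/ε₀ with the end caps contributing no flux:
E = |λ_enc|/(2πε₀r) = (3.306×10^-6)/(2π·8.85×10^-12·0.0596) = 9.98×10^5 N/C.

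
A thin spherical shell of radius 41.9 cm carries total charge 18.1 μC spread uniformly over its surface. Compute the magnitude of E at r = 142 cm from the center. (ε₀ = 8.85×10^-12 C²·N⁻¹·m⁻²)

Take a concentric spherical Gaussian surface of radius r = 142 cm (r > 41.9 cm).
The entire shell is enclosed: Q_enc = 1.81×10^-5 C.
Applying ∮E·dA = Q_enc/ε₀ with Φ = E(4πr²):
E = |Q_enc|/(4πε₀r²) = (1.81×10^-5)/(4π·8.85×10^-12·(1.42)²) = 8.07×10^4 N/C.

8.07×10^4 N/C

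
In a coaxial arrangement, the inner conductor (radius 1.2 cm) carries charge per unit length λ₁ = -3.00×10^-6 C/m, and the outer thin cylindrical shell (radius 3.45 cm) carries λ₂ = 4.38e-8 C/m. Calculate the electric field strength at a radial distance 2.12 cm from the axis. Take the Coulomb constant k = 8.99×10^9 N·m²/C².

Choose a coaxial cylinder of radius r = 2.12 cm (arbitrary length L) as the Gaussian surface (between the conductors, 1.2 cm < r < 3.45 cm).
The shell at 3.45 cm lies outside the Gaussian surface, so λ_enc = λ₁ = -3.00×10^-6 C/m.
Applying ∮E·dA = Q_enc/ε₀ with the end caps contributing no flux:
E = 2k|λ_enc|/r = 2(8.99×10^9)(3.00×10^-6)/(0.0212) = 2.54×10^6 N/C.

|E| = 2.54×10^6 N/C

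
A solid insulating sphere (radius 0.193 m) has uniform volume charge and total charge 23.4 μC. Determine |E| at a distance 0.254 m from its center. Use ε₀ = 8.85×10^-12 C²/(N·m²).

E = 3.26×10^6 V/m

Take a concentric spherical Gaussian surface of radius r = 0.254 m (r > R, so the entire charge is enclosed).
Q_enc = 23.4 μC = 2.34e-5 C.
Applying ∮E·dA = Q_enc/ε₀ with Φ = E(4πr²):
E = |Q_enc|/(4πε₀r²) = (2.34×10^-5)/(4π·8.85×10^-12·(0.254)²) = 3.26×10^6 N/C.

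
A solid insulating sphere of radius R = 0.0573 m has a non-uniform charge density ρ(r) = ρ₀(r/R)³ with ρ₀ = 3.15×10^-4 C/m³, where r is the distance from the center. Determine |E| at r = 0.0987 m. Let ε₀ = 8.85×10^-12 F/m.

1.15×10^5 N/C

Use a concentric Gaussian sphere at r = 0.0987 m (r > R, all charge enclosed).
Q_enc = 4π ∫₀^R ρ₀(r'/R)^3 r'² dr' = 4πρ₀R³/6 = 1.241×10^-7 C.
By Gauss's law, ∮E·dA = E·4πr² = Q_enc/ε₀.
E = |Q_enc|/(4πε₀r²) = (1.241×10^-7)/(4π·8.85×10^-12·(0.0987)²) = 1.15×10^5 N/C.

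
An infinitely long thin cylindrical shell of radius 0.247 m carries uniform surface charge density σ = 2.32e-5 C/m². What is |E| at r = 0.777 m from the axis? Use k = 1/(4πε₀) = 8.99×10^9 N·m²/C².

Coaxial Gaussian cylinder, radius r = 0.777 m, length L (r > 0.247 m).
The whole shell is enclosed: λ_enc = σ·2πR = (2.32×10^-5)·2π·(0.247) = 3.601e-5 C/m.
By Gauss's law (flux through the curved wall only), E·2πrL = λ_enc L/ε₀.
E = 2k|λ_enc|/r = 2(8.99×10^9)(3.601×10^-5)/(0.777) = 8.33×10^5 N/C.

E ≈ 8.33×10^5 N/C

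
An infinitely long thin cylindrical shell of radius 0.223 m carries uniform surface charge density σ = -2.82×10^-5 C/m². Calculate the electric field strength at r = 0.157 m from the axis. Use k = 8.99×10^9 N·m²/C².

Take a coaxial cylindrical Gaussian surface of radius r = 0.157 m and length L (r < 0.223 m, inside the shell).
All the surface charge lies outside this cylinder: Q_enc = 0, hence E = 0.

|E| = 0 N/C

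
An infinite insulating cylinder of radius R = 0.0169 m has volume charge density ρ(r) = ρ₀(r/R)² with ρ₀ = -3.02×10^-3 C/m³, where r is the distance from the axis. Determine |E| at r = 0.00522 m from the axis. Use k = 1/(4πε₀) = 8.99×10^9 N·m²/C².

By cylindrical symmetry E is radial; use a coaxial Gaussian cylinder of radius 0.00522 m and length L (r < R).
λ_enc = ∫₀^r ρ(r')·2πr' dr' = (2πρ₀/R²)·r^4/4 = -1.233e-8 C/m.
Gauss's law: E·2πrL = λ_enc L/ε₀.
E = 2k|λ_enc|/r = 2(8.99×10^9)(1.233e-8)/(0.00522) = 4.25×10^4 N/C.

E = 4.25e4 V/m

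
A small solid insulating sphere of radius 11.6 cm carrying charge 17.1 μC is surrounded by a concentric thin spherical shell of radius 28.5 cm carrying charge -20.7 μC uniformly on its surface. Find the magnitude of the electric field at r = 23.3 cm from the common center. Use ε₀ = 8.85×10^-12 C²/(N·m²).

|E| = 2.83×10^6 V/m

By spherical symmetry E is radial; choose a Gaussian sphere of radius r = 23.3 cm (between the bodies, 11.6 cm < r < 28.5 cm).
Only the inner charge is enclosed; the outer shell contributes nothing inside itself. Q_enc = 17.1 μC = 1.71×10^-5 C.
Gauss's law: E·4πr² = Q_enc/ε₀.
E = |Q_enc|/(4πε₀r²) = (1.71×10^-5)/(4π·8.85×10^-12·(0.233)²) = 2.83e6 N/C.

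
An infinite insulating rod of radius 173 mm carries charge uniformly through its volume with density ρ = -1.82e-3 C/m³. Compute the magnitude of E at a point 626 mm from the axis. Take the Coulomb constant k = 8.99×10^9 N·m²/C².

Coaxial Gaussian cylinder, radius r = 626 mm, length L (r > 173 mm, full cross-section enclosed).
λ_enc = ρ·πR² = (-1.82×10^-3)π(0.173)² = -1.711×10^-4 C/m.
Gauss's law: E·2πrL = λ_enc L/ε₀.
E = 2k|λ_enc|/r = 2(8.99×10^9)(1.711×10^-4)/(0.626) = 4.92×10^6 N/C.

|E| = 4.92e6 N/C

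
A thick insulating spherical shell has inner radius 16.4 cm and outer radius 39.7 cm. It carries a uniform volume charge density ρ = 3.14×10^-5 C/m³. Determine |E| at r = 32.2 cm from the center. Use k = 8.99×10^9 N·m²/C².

3.30×10^5 N/C

Use a concentric Gaussian sphere at r = 32.2 cm (within the shell material, 16.4 cm < r < 39.7 cm).
Enclosed charge is the volume from a to r: Q_enc = (4π/3)ρ(r³ − a³) = 3.811e-6 C.
Gauss's law: E·4πr² = Q_enc/ε₀.
E = k|Q_enc|/r² = (8.99×10^9)(3.811×10^-6)/(0.322)² = 3.30×10^5 N/C.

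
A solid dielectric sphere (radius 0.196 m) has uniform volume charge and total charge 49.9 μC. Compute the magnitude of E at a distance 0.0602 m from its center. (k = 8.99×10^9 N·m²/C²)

|E| = 3.59e6 N/C

Take a concentric spherical Gaussian surface of radius r = 0.0602 m (r < R).
Only the charge within r is enclosed: Q_enc = Q·(r/R)³ = (49.9 μC)·(0.0602 m/0.196 m)³ = 1.446×10^-6 C.
By Gauss's law, ∮E·dA = E·4πr² = Q_enc/ε₀.
E = k|Q_enc|/r² = (8.99×10^9)(1.446×10^-6)/(0.0602)² = 3.59×10^6 N/C.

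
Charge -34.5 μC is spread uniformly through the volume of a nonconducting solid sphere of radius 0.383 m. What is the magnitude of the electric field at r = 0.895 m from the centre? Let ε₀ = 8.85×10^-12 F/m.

Take a concentric spherical Gaussian surface of radius r = 0.895 m (r > R, so the entire charge is enclosed).
Q_enc = -34.5 μC = -3.45e-5 C.
Since E is radial and uniform over the Gaussian sphere, Φ = E·4πr² = Q_enc/ε₀.
E = |Q_enc|/(4πε₀r²) = (3.45e-5)/(4π·8.85×10^-12·(0.895)²) = 3.87×10^5 N/C.

E = 3.87e5 N/C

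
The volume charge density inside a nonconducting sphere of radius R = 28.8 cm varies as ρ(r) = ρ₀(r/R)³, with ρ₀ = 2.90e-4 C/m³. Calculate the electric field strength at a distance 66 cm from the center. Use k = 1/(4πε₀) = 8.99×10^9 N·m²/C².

Take a concentric spherical Gaussian surface of radius r = 66 cm (r > R, all charge enclosed).
Q_enc = 4π ∫₀^R ρ₀(r'/R)^3 r'² dr' = 4πρ₀R³/6 = 1.451×10^-5 C.
By Gauss's law, ∮E·dA = E·4πr² = Q_enc/ε₀.
E = k|Q_enc|/r² = (8.99×10^9)(1.451×10^-5)/(0.66)² = 2.99×10^5 N/C.

2.99×10^5 V/m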